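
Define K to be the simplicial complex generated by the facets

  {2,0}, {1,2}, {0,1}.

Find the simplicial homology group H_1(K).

We work with the vertex ordering 0 < 1 < 2. The simplices of K, each written with vertices in increasing order, are:

  0-simplices (3): [0], [1], [2]
  1-simplices (3): [0,1], [0,2], [1,2]

so the chain groups are C_0 ≅ Z^3, C_1 ≅ Z^3.

∂_1: C_1 → C_0 is given by ∂[p,q] = [q] − [p].
The 3×3 boundary matrix has rank 2 and Smith normal form diag(1,1).

Reading off H_k = ker ∂_k / im ∂_{k+1}:

  H_1: rank ker ∂_1 − rank ∂_2 = (3 − 2) − 0 = 1, and there is no ∂_2, so H_1 ≅ Z.

H_1 ≅ Z.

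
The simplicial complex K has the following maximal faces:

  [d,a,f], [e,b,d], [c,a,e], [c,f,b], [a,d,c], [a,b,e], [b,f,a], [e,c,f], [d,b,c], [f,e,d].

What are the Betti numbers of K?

Fix the vertex order a < b < c < d < e < f and write every simplex with vertices in increasing order. Then dim K = 2 and the simplices of K are:

  0-simplices (6): a, b, c, d, e, f
  1-simplices (15): ab, ac, ad, ae, af, bc, bd, be, bf, cd, ce, cf, de, df, ef
  2-simplices (10): abe, abf, acd, ace, adf, bcd, bcf, bde, cef, def

Hence C_0 ≅ Z^6, C_1 ≅ Z^15, C_2 ≅ Z^10.

The boundary map ∂_1: C_1 → C_0 sends each edge [p,q] (with p < q) to q − p.
The 6×15 boundary matrix has rank 5 and Smith normal form diag(1,1,1,1,1).

Boundary ∂_2: C_2 → C_1 sends each 2-simplex [p,q,r] to [q,r] − [p,r] + [p,q]. For instance
  ∂abe = be − ae + ab,
  ∂bcd = cd − bd + bc.
The resulting 15×10 matrix has rank 10, and its Smith normal form has invariant factors (1,1,1,1,1,1,1,1,1,2).

Now H_k = ker ∂_k / im ∂_{k+1}, so:

  H_0: rank C_0 − rank ∂_1 = 6 − 5 = 1, and the invariant factors of ∂_1 are all 1, so H_0 ≅ Z.
  H_1: rank ker ∂_1 − rank ∂_2 = (15 − 5) − 10 = 0, and ∂_2 has invariant factor 2 > 1, so H_1 ≅ Z_2.
  H_2: rank ker ∂_2 − rank ∂_3 = (10 − 10) − 0 = 0, and there is no ∂_3, so H_2 ≅ 0.

(K is a triangulation of the real projective plane RP^2.)

Hence the Betti numbers are b_0 = 1, b_1 = 0, b_2 = 0.

b_0 = 1, b_1 = 0, b_2 = 0.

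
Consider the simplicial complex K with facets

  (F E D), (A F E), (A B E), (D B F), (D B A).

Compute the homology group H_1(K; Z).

H_1 = Z.

Take the total order A < B < D < E < F on the vertex set. Then K (dimension 2) consists of the simplices:

  0-simplices (5): A, B, D, E, F
  1-simplices (10): AB, AD, AE, AF, BD, BE, BF, DE, DF, EF
  2-simplices (5): ABD, ABE, AEF, BDF, DEF

giving chain groups C_0 ≅ Z^5, C_1 ≅ Z^10, C_2 ≅ Z^5.

∂_1: C_1 → C_0 sends each edge [p,q] (with p < q) to q − p.
As a 5×10 matrix over Z this has rank 4, with invariant factors (1,1,1,1).

Boundary ∂_2: C_2 → C_1 sends each 2-simplex [p,q,r] to [q,r] − [p,r] + [p,q]. For instance
  ∂ABE = BE − AE + AB,
  ∂DEF = EF − DF + DE.
The resulting 10×5 matrix has rank 5, and its Smith normal form has invariant factors (1,1,1,1,1).

Computing H_k = (kernel of ∂_k) / (image of ∂_{k+1}):

  H_1: rank ker ∂_1 − rank ∂_2 = (10 − 4) − 5 = 1, and the invariant factors of ∂_2 are all 1, so H_1 = Z.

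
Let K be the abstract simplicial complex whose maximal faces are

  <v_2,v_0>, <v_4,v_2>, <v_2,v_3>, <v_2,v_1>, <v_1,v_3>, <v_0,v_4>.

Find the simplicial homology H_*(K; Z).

Fix the vertex order v_0 < v_1 < v_2 < v_3 < v_4 and write every simplex with vertices in increasing order. Then dim K = 1 and the simplices of K are:

  0-simplices (5): [v_0], [v_1], [v_2], [v_3], [v_4]
  1-simplices (6): [v_0,v_2], [v_0,v_4], [v_1,v_2], [v_1,v_3], [v_2,v_3], [v_2,v_4]

Hence C_0 ≅ Z^5, C_1 ≅ Z^6.

Boundary ∂_1: C_1 → C_0 is given by ∂[p,q] = [q] − [p]. For instance
  ∂[v_1,v_2] = [v_2] − [v_1].
This gives a 5×6 integer matrix of rank 4; reducing to Smith normal form yields diagonal entries (1,1,1,1).

Now H_k = ker ∂_k / im ∂_{k+1}, so:

  H_0: rank C_0 − rank ∂_1 = 5 − 4 = 1, and the invariant factors of ∂_1 are all 1, so H_0 = Z.
  H_1: rank ker ∂_1 − rank ∂_2 = (6 − 4) − 0 = 2, and there is no ∂_2, so H_1 = Z^2.

As a check, the Euler characteristic is 5 − 6 = -1, which agrees with 1 − 2 = -1.

H_0 ≅ Z,  H_1 ≅ Z^2.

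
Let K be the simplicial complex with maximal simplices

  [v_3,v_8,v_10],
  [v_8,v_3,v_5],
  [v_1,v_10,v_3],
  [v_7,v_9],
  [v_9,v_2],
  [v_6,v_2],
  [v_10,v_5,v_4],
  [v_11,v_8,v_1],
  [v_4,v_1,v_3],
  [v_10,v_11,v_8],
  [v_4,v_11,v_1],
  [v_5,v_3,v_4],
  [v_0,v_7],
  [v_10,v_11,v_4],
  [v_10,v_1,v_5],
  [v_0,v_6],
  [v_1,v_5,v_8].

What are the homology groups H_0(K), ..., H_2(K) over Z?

H_0 = Z^2,  H_1 = Z ⊕ Z/2,  H_2 = 0.

Take the total order v_0 < v_1 < v_2 < v_3 < v_4 < v_5 < v_6 < v_7 < v_8 < v_9 < v_10 < v_11 on the vertex set. Then K (dimension 2) consists of the simplices:

  0-simplices (12): [v_0], [v_1], [v_2], [v_3], [v_4], [v_5], [v_6], [v_7], [v_8], [v_9], [v_10], [v_11]
  1-simplices (23): (23 of them)
  2-simplices (12): (12 of them)

so the chain groups are C_0 ≅ Z^12, C_1 ≅ Z^23, C_2 ≅ Z^12.

The boundary map ∂_1: C_1 → C_0 sends each edge [p,q] (with p < q) to q − p. For instance
  ∂[v_0,v_6] = [v_6] − [v_0].
The resulting 12×23 matrix has rank 10, and its Smith normal form has invariant factors (1,1,1,1,1,1,1,1,1,1).

The boundary map ∂_2: C_2 → C_1 acts by ∂[p,q,r] = [q,r] − [p,r] + [p,q]. For instance
  ∂[v_1,v_4,v_11] = [v_4,v_11] − [v_1,v_11] + [v_1,v_4],
  ∂[v_8,v_10,v_11] = [v_10,v_11] − [v_8,v_11] + [v_8,v_10].
As a 23×12 matrix over Z this has rank 12, with invariant factors (1,1,1,1,1,1,1,1,1,1,1,2).

Reading off H_k = ker ∂_k / im ∂_{k+1}:

  H_0: rank C_0 − rank ∂_1 = 12 − 10 = 2, and the invariant factors of ∂_1 are all 1, so H_0 ≅ Z^2.
  H_1: rank ker ∂_1 − rank ∂_2 = (23 − 10) − 12 = 1, and ∂_2 has invariant factor 2 > 1, so H_1 ≅ Z ⊕ Z/2.
  H_2: rank ker ∂_2 − rank ∂_3 = (12 − 12) − 0 = 0, and there is no ∂_3, so H_2 ≅ 0.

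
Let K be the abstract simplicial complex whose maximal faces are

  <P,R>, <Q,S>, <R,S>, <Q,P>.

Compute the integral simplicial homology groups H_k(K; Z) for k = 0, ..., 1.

H_0 = Z,  H_1 = Z.

We work with the vertex ordering P < Q < R < S. The simplices of K, each written with vertices in increasing order, are:

  0-simplices (4): P, Q, R, S
  1-simplices (4): PQ, PR, QS, RS

Hence C_0 ≅ Z^4, C_1 ≅ Z^4.

Boundary ∂_1: C_1 → C_0 is given by ∂[p,q] = [q] − [p]. For instance
  ∂PR = R − P.
This gives a 4×4 integer matrix of rank 3; reducing to Smith normal form yields diagonal entries (1,1,1).

Computing H_k = (kernel of ∂_k) / (image of ∂_{k+1}):

  H_0: rank C_0 − rank ∂_1 = 4 − 3 = 1, and the invariant factors of ∂_1 are all 1, so H_0 = Z.
  H_1: rank ker ∂_1 − rank ∂_2 = (4 − 3) − 0 = 1, and there is no ∂_2, so H_1 = Z.

As a check, the Euler characteristic is 4 − 4 = 0, which agrees with 1 − 1 = 0.
(K is a triangulation of the circle S^1.)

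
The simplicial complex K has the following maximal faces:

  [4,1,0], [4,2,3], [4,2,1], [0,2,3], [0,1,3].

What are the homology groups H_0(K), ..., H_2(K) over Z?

K has 5 vertices, 10 edges, 5 triangles.
rank ∂_0 = 0, rank ∂_1 = 4 ⇒ b_0 = 5 − 0 − 4 = 1; all invariant factors of ∂_1 are 1 so no torsion. So H_0 ≅ Z.
rank ∂_1 = 4, rank ∂_2 = 5 ⇒ b_1 = 10 − 4 − 5 = 1; all invariant factors of ∂_2 are 1 so no torsion. So H_1 ≅ Z.
rank ∂_2 = 5, rank ∂_3 = 0 ⇒ b_2 = 5 − 5 − 0 = 0. So H_2 ≅ 0.

H_0 = Z,  H_1 = Z,  H_2 = 0.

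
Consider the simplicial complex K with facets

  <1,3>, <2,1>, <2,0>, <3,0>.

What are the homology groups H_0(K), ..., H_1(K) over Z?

K has 4 vertices, 4 edges.
rank ∂_0 = 0, rank ∂_1 = 3 ⇒ b_0 = 4 − 0 − 3 = 1; all invariant factors of ∂_1 are 1 so no torsion. So H_0 = Z.
rank ∂_1 = 3, rank ∂_2 = 0 ⇒ b_1 = 4 − 3 − 0 = 1. So H_1 = Z.

H_0 = Z,  H_1 = Z.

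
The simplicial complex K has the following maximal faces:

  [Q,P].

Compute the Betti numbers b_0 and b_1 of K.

b_0 = 1, b_1 = 0.

Fix the vertex order P < Q and write every simplex with vertices in increasing order. Then dim K = 1 and the simplices of K are:

  0-simplices (2): P, Q
  1-simplices (1): PQ

so the chain groups are C_0 ≅ Z^2, C_1 ≅ Z^1.

Boundary ∂_1: C_1 → C_0 is given by ∂[p,q] = [q] − [p].
As a 2×1 matrix over Z this has rank 1, with invariant factors (1).

Now H_k = ker ∂_k / im ∂_{k+1}, so:

  H_0: rank C_0 − rank ∂_1 = 2 − 1 = 1, and the invariant factors of ∂_1 are all 1, so H_0 = Z.
  H_1: rank ker ∂_1 − rank ∂_2 = (1 − 1) − 0 = 0, and there is no ∂_2, so H_1 = 0.

As a check, the Euler characteristic is 2 − 1 = 1, which agrees with 1 − 0 = 1.

Hence the Betti numbers are b_0 = 1, b_1 = 0.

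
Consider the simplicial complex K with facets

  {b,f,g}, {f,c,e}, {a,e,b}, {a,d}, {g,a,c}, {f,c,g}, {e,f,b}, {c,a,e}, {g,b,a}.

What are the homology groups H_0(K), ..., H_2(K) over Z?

Order the vertices as a < b < c < d < e < f < g. Listing each simplex with vertices in this order, K has dimension 2 with simplices:

  0-simplices (7): a, b, c, d, e, f, g
  1-simplices (13): ab, ac, ad, ae, ag, be, bf, bg, ce, cf, cg, ef, fg
  2-simplices (8): abe, abg, ace, acg, bef, bfg, cef, cfg

Hence C_0 ≅ Z^7, C_1 ≅ Z^13, C_2 ≅ Z^8.

Boundary ∂_1: C_1 → C_0 sends each edge [p,q] (with p < q) to q − p. For instance
  ∂be = e − b.
The resulting 7×13 matrix has rank 6, and its Smith normal form has invariant factors (1,1,1,1,1,1).

Boundary ∂_2: C_2 → C_1 maps a triangle to the signed sum of its edges. For instance
  ∂acg = cg − ag + ac,
  ∂cfg = fg − cg + cf.
The 13×8 boundary matrix has rank 7 and Smith normal form diag(1,1,1,1,1,1,1).

Computing H_k = (kernel of ∂_k) / (image of ∂_{k+1}):

  H_0: rank C_0 − rank ∂_1 = 7 − 6 = 1, and the invariant factors of ∂_1 are all 1, so H_0 = Z.
  H_1: rank ker ∂_1 − rank ∂_2 = (13 − 6) − 7 = 0, and the invariant factors of ∂_2 are all 1, so H_1 = 0.
  H_2: rank ker ∂_2 − rank ∂_3 = (8 − 7) − 0 = 1, and there is no ∂_3, so H_2 = Z.

As a check, the Euler characteristic is 7 − 13 + 8 = 2, which agrees with 1 − 0 + 1 = 2.

H_0 = Z,  H_1 = 0,  H_2 = Z.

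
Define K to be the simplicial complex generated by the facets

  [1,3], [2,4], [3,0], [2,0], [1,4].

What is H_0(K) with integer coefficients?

Order the vertices as 0 < 1 < 2 < 3 < 4. Listing each simplex with vertices in this order, K has dimension 1 with simplices:

  0-simplices (5): [0], [1], [2], [3], [4]
  1-simplices (5): [0,2], [0,3], [1,3], [1,4], [2,4]

giving chain groups C_0 ≅ Z^5, C_1 ≅ Z^5.

Boundary ∂_1: C_1 → C_0 sends each edge [p,q] (with p < q) to q − p.
As a 5×5 matrix over Z this has rank 4, with invariant factors (1,1,1,1).

Reading off H_k = ker ∂_k / im ∂_{k+1}:

  H_0: rank C_0 − rank ∂_1 = 5 − 4 = 1, and the invariant factors of ∂_1 are all 1, so H_0 ≅ Z.

(K is a triangulation of the circle S^1.)

H_0 = Z.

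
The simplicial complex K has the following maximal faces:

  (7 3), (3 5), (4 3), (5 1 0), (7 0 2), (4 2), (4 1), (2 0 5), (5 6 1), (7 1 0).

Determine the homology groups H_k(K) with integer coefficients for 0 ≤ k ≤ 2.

H_0 ≅ Z,  H_1 ≅ Z^3,  H_2 = 0.

Order the vertices as 0 < 1 < 2 < 3 < 4 < 5 < 6 < 7. Listing each simplex with vertices in this order, K has dimension 2 with simplices:

  0-simplices (8): [0], [1], [2], [3], [4], [5], [6], [7]
  1-simplices (15): [0,1], [0,2], [0,5], [0,7], [1,4], [1,5], [1,6], [1,7], [2,4], [2,5], [2,7], [3,4], [3,5], [3,7], [5,6]
  2-simplices (5): [0,1,5], [0,1,7], [0,2,5], [0,2,7], [1,5,6]

giving chain groups C_0 ≅ Z^8, C_1 ≅ Z^15, C_2 ≅ Z^5.

The boundary map ∂_1: C_1 → C_0 sends each edge [p,q] (with p < q) to q − p.
As a 8×15 matrix over Z this has rank 7, with invariant factors (1,1,1,1,1,1,1).

∂_2: C_2 → C_1 maps a triangle to the signed sum of its edges. For instance
  ∂[0,2,5] = [2,5] − [0,5] + [0,2],
  ∂[0,1,7] = [1,7] − [0,7] + [0,1].
This gives a 15×5 integer matrix of rank 5; reducing to Smith normal form yields diagonal entries (1,1,1,1,1).

Computing H_k = (kernel of ∂_k) / (image of ∂_{k+1}):

  H_0: rank C_0 − rank ∂_1 = 8 − 7 = 1, and the invariant factors of ∂_1 are all 1, so H_0 ≅ Z.
  H_1: rank ker ∂_1 − rank ∂_2 = (15 − 7) − 5 = 3, and the invariant factors of ∂_2 are all 1, so H_1 ≅ Z^3.
  H_2: rank ker ∂_2 − rank ∂_3 = (5 − 5) − 0 = 0, and there is no ∂_3, so H_2 ≅ 0.

As a check, the Euler characteristic is 8 − 15 + 5 = -2, which agrees with 1 − 3 + 0 = -2.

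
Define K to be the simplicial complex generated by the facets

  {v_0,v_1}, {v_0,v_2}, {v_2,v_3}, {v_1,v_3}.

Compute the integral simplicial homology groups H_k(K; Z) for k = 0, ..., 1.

Fix the vertex order v_0 < v_1 < v_2 < v_3 and write every simplex with vertices in increasing order. Then dim K = 1 and the simplices of K are:

  0-simplices (4): [v_0], [v_1], [v_2], [v_3]
  1-simplices (4): [v_0,v_1], [v_0,v_2], [v_1,v_3], [v_2,v_3]

Hence C_0 ≅ Z^4, C_1 ≅ Z^4.

The boundary map ∂_1: C_1 → C_0 is given by ∂[p,q] = [q] − [p].
The 4×4 boundary matrix has rank 3 and Smith normal form diag(1,1,1).

Reading off H_k = ker ∂_k / im ∂_{k+1}:

  H_0: rank C_0 − rank ∂_1 = 4 − 3 = 1, and the invariant factors of ∂_1 are all 1, so H_0 = Z.
  H_1: rank ker ∂_1 − rank ∂_2 = (4 − 3) − 0 = 1, and there is no ∂_2, so H_1 = Z.

As a check, the Euler characteristic is 4 − 4 = 0, which agrees with 1 − 1 = 0.
(K is a triangulation of the circle S^1.)

H_0 = Z,  H_1 = Z.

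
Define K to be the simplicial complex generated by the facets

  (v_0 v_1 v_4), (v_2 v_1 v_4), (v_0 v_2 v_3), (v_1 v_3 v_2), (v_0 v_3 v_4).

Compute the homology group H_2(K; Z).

K has 5 vertices, 10 edges, 5 triangles.
rank ∂_2 = 5, rank ∂_3 = 0 ⇒ b_2 = 5 − 5 − 0 = 0. So H_2 ≅ 0.

H_2 = 0.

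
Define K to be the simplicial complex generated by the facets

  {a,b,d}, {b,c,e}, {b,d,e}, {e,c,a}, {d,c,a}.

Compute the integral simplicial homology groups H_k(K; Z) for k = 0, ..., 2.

H_0 = Z,  H_1 = Z,  H_2 = 0.

Fix the vertex order a < b < c < d < e and write every simplex with vertices in increasing order. Then dim K = 2 and the simplices of K are:

  0-simplices (5): a, b, c, d, e
  1-simplices (10): ab, ac, ad, ae, bc, bd, be, cd, ce, de
  2-simplices (5): abd, acd, ace, bce, bde

Hence C_0 ≅ Z^5, C_1 ≅ Z^10, C_2 ≅ Z^5.

The boundary map ∂_1: C_1 → C_0 is given by ∂[p,q] = [q] − [p]. For instance
  ∂bd = d − b.
As a 5×10 matrix over Z this has rank 4, with invariant factors (1,1,1,1).

The boundary map ∂_2: C_2 → C_1 sends each 2-simplex [p,q,r] to [q,r] − [p,r] + [p,q]. For instance
  ∂ace = ce − ae + ac,
  ∂abd = bd − ad + ab.
The resulting 10×5 matrix has rank 5, and its Smith normal form has invariant factors (1,1,1,1,1).

Now H_k = ker ∂_k / im ∂_{k+1}, so:

  H_0: rank C_0 − rank ∂_1 = 5 − 4 = 1, and the invariant factors of ∂_1 are all 1, so H_0 ≅ Z.
  H_1: rank ker ∂_1 − rank ∂_2 = (10 − 4) − 5 = 1, and the invariant factors of ∂_2 are all 1, so H_1 ≅ Z.
  H_2: rank ker ∂_2 − rank ∂_3 = (5 − 5) − 0 = 0, and there is no ∂_3, so H_2 ≅ 0.

As a check, the Euler characteristic is 5 − 10 + 5 = 0, which agrees with 1 − 1 + 0 = 0.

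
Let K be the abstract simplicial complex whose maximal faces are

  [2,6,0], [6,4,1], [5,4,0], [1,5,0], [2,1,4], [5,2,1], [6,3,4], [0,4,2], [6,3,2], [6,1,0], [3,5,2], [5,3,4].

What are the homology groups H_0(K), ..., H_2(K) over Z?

H_0 ≅ Z,  H_1 ≅ Z_2,  H_2 = 0.

Order the vertices as 0 < 1 < 2 < 3 < 4 < 5 < 6. Listing each simplex with vertices in this order, K has dimension 2 with simplices:

  0-simplices (7): [0], [1], [2], [3], [4], [5], [6]
  1-simplices (18): [0,1], [0,2], [0,4], [0,5], [0,6], [1,2], [1,4], [1,5], [1,6], [2,3], [2,4], [2,5], [2,6], [3,4], [3,5], [3,6], [4,5], [4,6]
  2-simplices (12): [0,1,5], [0,1,6], [0,2,4], [0,2,6], [0,4,5], [1,2,4], [1,2,5], [1,4,6], [2,3,5], [2,3,6], [3,4,5], [3,4,6]

giving chain groups C_0 ≅ Z^7, C_1 ≅ Z^18, C_2 ≅ Z^12.

The boundary map ∂_1: C_1 → C_0 is given by ∂[p,q] = [q] − [p].
The 7×18 boundary matrix has rank 6 and Smith normal form diag(1,1,1,1,1,1).

Boundary ∂_2: C_2 → C_1 maps a triangle to the signed sum of its edges. For instance
  ∂[0,4,5] = [4,5] − [0,5] + [0,4],
  ∂[1,2,5] = [2,5] − [1,5] + [1,2].
As a 18×12 matrix over Z this has rank 12, with invariant factors (1,1,1,1,1,1,1,1,1,1,1,2).

Computing H_k = (kernel of ∂_k) / (image of ∂_{k+1}):

  H_0: rank C_0 − rank ∂_1 = 7 − 6 = 1, and the invariant factors of ∂_1 are all 1, so H_0 ≅ Z.
  H_1: rank ker ∂_1 − rank ∂_2 = (18 − 6) − 12 = 0, and ∂_2 has invariant factor 2 > 1, so H_1 ≅ Z_2.
  H_2: rank ker ∂_2 − rank ∂_3 = (12 − 12) − 0 = 0, and there is no ∂_3, so H_2 ≅ 0.

As a check, the Euler characteristic is 7 − 18 + 12 = 1, which agrees with 1 − 0 + 0 = 1.
(K is a triangulation of the real projective plane RP^2.)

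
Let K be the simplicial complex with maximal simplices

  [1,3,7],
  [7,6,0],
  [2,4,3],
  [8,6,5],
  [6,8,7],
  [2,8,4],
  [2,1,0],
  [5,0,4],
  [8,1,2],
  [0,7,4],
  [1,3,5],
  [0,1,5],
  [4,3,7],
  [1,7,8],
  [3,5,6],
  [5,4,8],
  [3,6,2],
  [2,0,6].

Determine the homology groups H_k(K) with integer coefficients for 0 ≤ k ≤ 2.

H_0 ≅ Z,  H_1 ≅ Z^2,  H_2 ≅ Z.

K has 9 vertices, 27 edges, 18 triangles.
rank ∂_0 = 0, rank ∂_1 = 8 ⇒ b_0 = 9 − 0 − 8 = 1; all invariant factors of ∂_1 are 1 so no torsion. So H_0 ≅ Z.
rank ∂_1 = 8, rank ∂_2 = 17 ⇒ b_1 = 27 − 8 − 17 = 2; all invariant factors of ∂_2 are 1 so no torsion. So H_1 ≅ Z^2.
rank ∂_2 = 17, rank ∂_3 = 0 ⇒ b_2 = 18 − 17 − 0 = 1. So H_2 ≅ Z.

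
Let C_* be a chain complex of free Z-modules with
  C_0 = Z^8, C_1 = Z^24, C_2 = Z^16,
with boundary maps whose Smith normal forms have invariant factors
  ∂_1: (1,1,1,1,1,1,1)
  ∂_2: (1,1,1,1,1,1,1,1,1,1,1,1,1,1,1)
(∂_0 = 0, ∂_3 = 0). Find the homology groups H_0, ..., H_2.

H_0 = Z,  H_1 = Z^2,  H_2 = Z.

H_0: b_0 = 8 − 0 − 7 = 1; torsion from ∂_1 factors > 1: none. So H_0 = Z.
H_1: b_1 = 24 − 7 − 15 = 2; torsion from ∂_2 factors > 1: none. So H_1 = Z^2.
H_2: b_2 = 16 − 15 − 0 = 1; torsion from ∂_3 factors > 1: none. So H_2 = Z.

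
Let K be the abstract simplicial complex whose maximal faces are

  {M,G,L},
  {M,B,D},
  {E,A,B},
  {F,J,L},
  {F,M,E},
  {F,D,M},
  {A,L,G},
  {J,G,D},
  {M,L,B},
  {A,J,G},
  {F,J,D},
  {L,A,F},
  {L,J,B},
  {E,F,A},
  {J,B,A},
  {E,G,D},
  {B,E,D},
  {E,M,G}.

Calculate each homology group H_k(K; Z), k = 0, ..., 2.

H_0 = Z,  H_1 = Z ⊕ Z_2,  H_2 = 0.

K has 9 vertices, 27 edges, 18 triangles.
rank ∂_0 = 0, rank ∂_1 = 8 ⇒ b_0 = 9 − 0 − 8 = 1; all invariant factors of ∂_1 are 1 so no torsion. So H_0 ≅ Z.
rank ∂_1 = 8, rank ∂_2 = 18 ⇒ b_1 = 27 − 8 − 18 = 1; ∂_2 has invariant factor(s) [2] giving torsion. So H_1 ≅ Z ⊕ Z_2.
rank ∂_2 = 18, rank ∂_3 = 0 ⇒ b_2 = 18 − 18 − 0 = 0. So H_2 ≅ 0.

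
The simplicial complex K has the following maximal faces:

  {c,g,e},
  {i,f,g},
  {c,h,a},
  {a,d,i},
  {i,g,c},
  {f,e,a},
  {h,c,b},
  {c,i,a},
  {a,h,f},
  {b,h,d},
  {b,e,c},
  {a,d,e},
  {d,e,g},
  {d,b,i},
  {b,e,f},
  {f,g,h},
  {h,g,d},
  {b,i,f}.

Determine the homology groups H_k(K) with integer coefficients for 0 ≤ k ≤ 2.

H_0 = Z,  H_1 = Z^2,  H_2 = Z.

Fix the vertex order a < b < c < d < e < f < g < h < i and write every simplex with vertices in increasing order. Then dim K = 2 and the simplices of K are:

  0-simplices (9): a, b, c, d, e, f, g, h, i
  1-simplices (27): ac, ad, ae, af, ah, ai, bc, bd, be, bf, bh, bi, ce, cg, ch, ci, de, dg, dh, di, ef, eg, fg, fh, fi, gh, gi
  2-simplices (18): ach, aci, ade, adi, aef, afh, bce, bch, bdh, bdi, bef, bfi, ceg, cgi, deg, dgh, fgh, fgi

giving chain groups C_0 ≅ Z^9, C_1 ≅ Z^27, C_2 ≅ Z^18.

Boundary ∂_1: C_1 → C_0 sends each edge [p,q] (with p < q) to q − p.
The 9×27 boundary matrix has rank 8 and Smith normal form diag(1,1,1,1,1,1,1,1).

∂_2: C_2 → C_1 maps a triangle to the signed sum of its edges. For instance
  ∂bdh = dh − bh + bd,
  ∂ceg = eg − cg + ce.
The resulting 27×18 matrix has rank 17, and its Smith normal form has invariant factors (1,1,1,1,1,1,1,1,1,1,1,1,1,1,1,1,1).

Computing H_k = (kernel of ∂_k) / (image of ∂_{k+1}):

  H_0: rank C_0 − rank ∂_1 = 9 − 8 = 1, and the invariant factors of ∂_1 are all 1, so H_0 ≅ Z.
  H_1: rank ker ∂_1 − rank ∂_2 = (27 − 8) − 17 = 2, and the invariant factors of ∂_2 are all 1, so H_1 ≅ Z^2.
  H_2: rank ker ∂_2 − rank ∂_3 = (18 − 17) − 0 = 1, and there is no ∂_3, so H_2 ≅ Z.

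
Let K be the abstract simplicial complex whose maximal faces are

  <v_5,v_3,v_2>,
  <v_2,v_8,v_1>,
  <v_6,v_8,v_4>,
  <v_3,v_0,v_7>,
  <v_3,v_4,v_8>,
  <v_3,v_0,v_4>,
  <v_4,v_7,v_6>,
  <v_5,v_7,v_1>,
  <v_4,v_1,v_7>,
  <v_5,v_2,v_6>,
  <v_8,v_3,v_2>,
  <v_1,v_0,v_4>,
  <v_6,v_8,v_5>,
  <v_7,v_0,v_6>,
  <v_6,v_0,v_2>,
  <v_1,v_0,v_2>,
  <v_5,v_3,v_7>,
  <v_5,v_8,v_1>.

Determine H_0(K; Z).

We work with the vertex ordering v_0 < v_1 < v_2 < v_3 < v_4 < v_5 < v_6 < v_7 < v_8. The simplices of K, each written with vertices in increasing order, are:

  0-simplices (9): [v_0], [v_1], [v_2], [v_3], [v_4], [v_5], [v_6], [v_7], [v_8]
  1-simplices (27): (27 of them)
  2-simplices (18): (18 of them)

Hence C_0 ≅ Z^9, C_1 ≅ Z^27, C_2 ≅ Z^18.

The boundary map ∂_1: C_1 → C_0 maps an edge to its endpoints' difference, ∂[p,q] = q − p. For instance
  ∂[v_0,v_3] = [v_3] − [v_0].
The 9×27 boundary matrix has rank 8 and Smith normal form diag(1,1,1,1,1,1,1,1).

Boundary ∂_2: C_2 → C_1 acts by ∂[p,q,r] = [q,r] − [p,r] + [p,q]. For instance
  ∂[v_4,v_6,v_7] = [v_6,v_7] − [v_4,v_7] + [v_4,v_6],
  ∂[v_2,v_3,v_8] = [v_3,v_8] − [v_2,v_8] + [v_2,v_3].
As a 27×18 matrix over Z this has rank 18, with invariant factors (1,1,1,1,1,1,1,1,1,1,1,1,1,1,1,1,1,2).

Computing H_k = (kernel of ∂_k) / (image of ∂_{k+1}):

  H_0: rank C_0 − rank ∂_1 = 9 − 8 = 1, and the invariant factors of ∂_1 are all 1, so H_0 = Z.

(K is a triangulation of the Klein bottle.)

H_0 ≅ Z.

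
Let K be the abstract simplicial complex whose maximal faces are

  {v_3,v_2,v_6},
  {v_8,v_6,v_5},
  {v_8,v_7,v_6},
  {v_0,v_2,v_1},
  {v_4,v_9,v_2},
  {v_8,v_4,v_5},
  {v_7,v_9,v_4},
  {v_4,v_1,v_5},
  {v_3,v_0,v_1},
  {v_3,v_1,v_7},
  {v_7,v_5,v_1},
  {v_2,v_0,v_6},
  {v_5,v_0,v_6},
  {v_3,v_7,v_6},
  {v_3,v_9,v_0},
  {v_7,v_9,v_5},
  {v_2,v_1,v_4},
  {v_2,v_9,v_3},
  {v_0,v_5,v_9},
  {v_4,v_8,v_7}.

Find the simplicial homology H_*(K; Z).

H_0 = Z,  H_1 = Z ⊕ Z/2,  H_2 = 0.

Take the total order v_0 < v_1 < v_2 < v_3 < v_4 < v_5 < v_6 < v_7 < v_8 < v_9 on the vertex set. Then K (dimension 2) consists of the simplices:

  0-simplices (10): [v_0], [v_1], [v_2], [v_3], [v_4], [v_5], [v_6], [v_7], [v_8], [v_9]
  1-simplices (30): (30 of them)
  2-simplices (20): (20 of them)

so the chain groups are C_0 ≅ Z^10, C_1 ≅ Z^30, C_2 ≅ Z^20.

∂_1: C_1 → C_0 sends each edge [p,q] (with p < q) to q − p.
The 10×30 boundary matrix has rank 9 and Smith normal form diag(1,1,1,1,1,1,1,1,1).

The boundary map ∂_2: C_2 → C_1 acts by ∂[p,q,r] = [q,r] − [p,r] + [p,q]. For instance
  ∂[v_0,v_1,v_2] = [v_1,v_2] − [v_0,v_2] + [v_0,v_1],
  ∂[v_1,v_2,v_4] = [v_2,v_4] − [v_1,v_4] + [v_1,v_2].
This gives a 30×20 integer matrix of rank 20; reducing to Smith normal form yields diagonal entries (1,1,1,1,1,1,1,1,1,1,1,1,1,1,1,1,1,1,1,2).

Computing H_k = (kernel of ∂_k) / (image of ∂_{k+1}):

  H_0: rank C_0 − rank ∂_1 = 10 − 9 = 1, and the invariant factors of ∂_1 are all 1, so H_0 ≅ Z.
  H_1: rank ker ∂_1 − rank ∂_2 = (30 − 9) − 20 = 1, and ∂_2 has invariant factor 2 > 1, so H_1 ≅ Z ⊕ Z/2.
  H_2: rank ker ∂_2 − rank ∂_3 = (20 − 20) − 0 = 0, and there is no ∂_3, so H_2 ≅ 0.

As a check, the Euler characteristic is 10 − 30 + 20 = 0, which agrees with 1 − 1 + 0 = 0.
(K is a triangulation of the Klein bottle.)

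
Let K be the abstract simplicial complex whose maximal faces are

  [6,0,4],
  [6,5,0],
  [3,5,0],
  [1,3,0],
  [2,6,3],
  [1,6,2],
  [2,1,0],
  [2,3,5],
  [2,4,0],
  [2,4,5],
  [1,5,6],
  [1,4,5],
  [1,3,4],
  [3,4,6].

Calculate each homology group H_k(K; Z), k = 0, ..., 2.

H_0 = Z,  H_1 = Z^2,  H_2 = Z.

Fix the vertex order 0 < 1 < 2 < 3 < 4 < 5 < 6 and write every simplex with vertices in increasing order. Then dim K = 2 and the simplices of K are:

  0-simplices (7): [0], [1], [2], [3], [4], [5], [6]
  1-simplices (21): [0,1], [0,2], [0,3], [0,4], [0,5], [0,6], [1,2], [1,3], [1,4], [1,5], [1,6], [2,3], [2,4], [2,5], [2,6], [3,4], [3,5], [3,6], [4,5], [4,6], [5,6]
  2-simplices (14): [0,1,2], [0,1,3], [0,2,4], [0,3,5], [0,4,6], [0,5,6], [1,2,6], [1,3,4], [1,4,5], [1,5,6], [2,3,5], [2,3,6], [2,4,5], [3,4,6]

so the chain groups are C_0 ≅ Z^7, C_1 ≅ Z^21, C_2 ≅ Z^14.

Boundary ∂_1: C_1 → C_0 sends each edge [p,q] (with p < q) to q − p. For instance
  ∂[2,6] = [6] − [2].
As a 7×21 matrix over Z this has rank 6, with invariant factors (1,1,1,1,1,1).

Boundary ∂_2: C_2 → C_1 acts by ∂[p,q,r] = [q,r] − [p,r] + [p,q]. For instance
  ∂[3,4,6] = [4,6] − [3,6] + [3,4],
  ∂[2,3,6] = [3,6] − [2,6] + [2,3].
The resulting 21×14 matrix has rank 13, and its Smith normal form has invariant factors (1,1,1,1,1,1,1,1,1,1,1,1,1).

Reading off H_k = ker ∂_k / im ∂_{k+1}:

  H_0: rank C_0 − rank ∂_1 = 7 − 6 = 1, and the invariant factors of ∂_1 are all 1, so H_0 = Z.
  H_1: rank ker ∂_1 − rank ∂_2 = (21 − 6) − 13 = 2, and the invariant factors of ∂_2 are all 1, so H_1 = Z^2.
  H_2: rank ker ∂_2 − rank ∂_3 = (14 − 13) − 0 = 1, and there is no ∂_3, so H_2 = Z.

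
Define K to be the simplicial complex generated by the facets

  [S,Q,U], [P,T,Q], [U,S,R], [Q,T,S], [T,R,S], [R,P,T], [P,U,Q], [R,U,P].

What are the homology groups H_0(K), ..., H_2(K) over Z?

H_0 = Z,  H_1 = 0,  H_2 = Z.

We work with the vertex ordering P < Q < R < S < T < U. The simplices of K, each written with vertices in increasing order, are:

  0-simplices (6): P, Q, R, S, T, U
  1-simplices (12): PQ, PR, PT, PU, QS, QT, QU, RS, RT, RU, ST, SU
  2-simplices (8): PQT, PQU, PRT, PRU, QST, QSU, RST, RSU

so the chain groups are C_0 ≅ Z^6, C_1 ≅ Z^12, C_2 ≅ Z^8.

∂_1: C_1 → C_0 sends each edge [p,q] (with p < q) to q − p.
This gives a 6×12 integer matrix of rank 5; reducing to Smith normal form yields diagonal entries (1,1,1,1,1).

Boundary ∂_2: C_2 → C_1 maps a triangle to the signed sum of its edges. For instance
  ∂PRU = RU − PU + PR,
  ∂PRT = RT − PT + PR.
The resulting 12×8 matrix has rank 7, and its Smith normal form has invariant factors (1,1,1,1,1,1,1).

From H_k ≅ ker(∂_k) / im(∂_{k+1}) we obtain:

  H_0: rank C_0 − rank ∂_1 = 6 − 5 = 1, and the invariant factors of ∂_1 are all 1, so H_0 = Z.
  H_1: rank ker ∂_1 − rank ∂_2 = (12 − 5) − 7 = 0, and the invariant factors of ∂_2 are all 1, so H_1 = 0.
  H_2: rank ker ∂_2 − rank ∂_3 = (8 − 7) − 0 = 1, and there is no ∂_3, so H_2 = Z.

As a check, the Euler characteristic is 6 − 12 + 8 = 2, which agrees with 1 − 0 + 1 = 2.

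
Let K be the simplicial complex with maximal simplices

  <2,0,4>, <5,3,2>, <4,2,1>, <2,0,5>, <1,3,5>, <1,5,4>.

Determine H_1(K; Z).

H_1 ≅ Z.

Take the total order 0 < 1 < 2 < 3 < 4 < 5 on the vertex set. Then K (dimension 2) consists of the simplices:

  0-simplices (6): [0], [1], [2], [3], [4], [5]
  1-simplices (12): [0,2], [0,4], [0,5], [1,2], [1,3], [1,4], [1,5], [2,3], [2,4], [2,5], [3,5], [4,5]
  2-simplices (6): [0,2,4], [0,2,5], [1,2,4], [1,3,5], [1,4,5], [2,3,5]

giving chain groups C_0 ≅ Z^6, C_1 ≅ Z^12, C_2 ≅ Z^6.

Boundary ∂_1: C_1 → C_0 sends each edge [p,q] (with p < q) to q − p.
This gives a 6×12 integer matrix of rank 5; reducing to Smith normal form yields diagonal entries (1,1,1,1,1).

The boundary map ∂_2: C_2 → C_1 sends each 2-simplex [p,q,r] to [q,r] − [p,r] + [p,q]. For instance
  ∂[0,2,4] = [2,4] − [0,4] + [0,2],
  ∂[0,2,5] = [2,5] − [0,5] + [0,2].
The 12×6 boundary matrix has rank 6 and Smith normal form diag(1,1,1,1,1,1).

Computing H_k = (kernel of ∂_k) / (image of ∂_{k+1}):

  H_1: rank ker ∂_1 − rank ∂_2 = (12 − 5) − 6 = 1, and the invariant factors of ∂_2 are all 1, so H_1 = Z.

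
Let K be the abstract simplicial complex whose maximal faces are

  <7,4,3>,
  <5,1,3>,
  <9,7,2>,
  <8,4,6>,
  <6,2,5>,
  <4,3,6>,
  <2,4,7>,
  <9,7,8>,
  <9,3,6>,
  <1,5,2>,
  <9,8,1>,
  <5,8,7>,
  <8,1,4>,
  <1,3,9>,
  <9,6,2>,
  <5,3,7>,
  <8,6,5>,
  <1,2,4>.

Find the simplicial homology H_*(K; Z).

H_0 ≅ Z,  H_1 ≅ Z^2,  H_2 ≅ Z.

Order the vertices as 1 < 2 < 3 < 4 < 5 < 6 < 7 < 8 < 9. Listing each simplex with vertices in this order, K has dimension 2 with simplices:

  0-simplices (9): [1], [2], [3], [4], [5], [6], [7], [8], [9]
  1-simplices (27): (27 of them)
  2-simplices (18): [1,2,4], [1,2,5], [1,3,5], [1,3,9], [1,4,8], [1,8,9], [2,4,7], [2,5,6], [2,6,9], [2,7,9], [3,4,6], [3,4,7], [3,5,7], [3,6,9], [4,6,8], [5,6,8], [5,7,8], [7,8,9]

giving chain groups C_0 ≅ Z^9, C_1 ≅ Z^27, C_2 ≅ Z^18.

∂_1: C_1 → C_0 is given by ∂[p,q] = [q] − [p]. For instance
  ∂[2,9] = [9] − [2].
The 9×27 boundary matrix has rank 8 and Smith normal form diag(1,1,1,1,1,1,1,1).

∂_2: C_2 → C_1 maps a triangle to the signed sum of its edges. For instance
  ∂[2,5,6] = [5,6] − [2,6] + [2,5],
  ∂[3,6,9] = [6,9] − [3,9] + [3,6].
The resulting 27×18 matrix has rank 17, and its Smith normal form has invariant factors (1,1,1,1,1,1,1,1,1,1,1,1,1,1,1,1,1).

Now H_k = ker ∂_k / im ∂_{k+1}, so:

  H_0: rank C_0 − rank ∂_1 = 9 − 8 = 1, and the invariant factors of ∂_1 are all 1, so H_0 = Z.
  H_1: rank ker ∂_1 − rank ∂_2 = (27 − 8) − 17 = 2, and the invariant factors of ∂_2 are all 1, so H_1 = Z^2.
  H_2: rank ker ∂_2 − rank ∂_3 = (18 − 17) − 0 = 1, and there is no ∂_3, so H_2 = Z.

As a check, the Euler characteristic is 9 − 27 + 18 = 0, which agrees with 1 − 2 + 1 = 0.
(K is a triangulation of the torus T^2.)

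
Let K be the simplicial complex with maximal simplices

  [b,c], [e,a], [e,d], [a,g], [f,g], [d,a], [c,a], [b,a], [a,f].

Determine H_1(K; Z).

Order the vertices as a < b < c < d < e < f < g. Listing each simplex with vertices in this order, K has dimension 1 with simplices:

  0-simplices (7): a, b, c, d, e, f, g
  1-simplices (9): ab, ac, ad, ae, af, ag, bc, de, fg

Hence C_0 ≅ Z^7, C_1 ≅ Z^9.

∂_1: C_1 → C_0 is given by ∂[p,q] = [q] − [p]. For instance
  ∂bc = c − b.
The 7×9 boundary matrix has rank 6 and Smith normal form diag(1,1,1,1,1,1).

From H_k ≅ ker(∂_k) / im(∂_{k+1}) we obtain:

  H_1: rank ker ∂_1 − rank ∂_2 = (9 − 6) − 0 = 3, and there is no ∂_2, so H_1 = Z^3.

H_1 ≅ Z^3.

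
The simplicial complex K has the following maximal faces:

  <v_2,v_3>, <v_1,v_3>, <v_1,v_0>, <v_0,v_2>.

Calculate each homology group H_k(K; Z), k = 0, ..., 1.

H_0 ≅ Z,  H_1 ≅ Z.

Fix the vertex order v_0 < v_1 < v_2 < v_3 and write every simplex with vertices in increasing order. Then dim K = 1 and the simplices of K are:

  0-simplices (4): [v_0], [v_1], [v_2], [v_3]
  1-simplices (4): [v_0,v_1], [v_0,v_2], [v_1,v_3], [v_2,v_3]

Hence C_0 ≅ Z^4, C_1 ≅ Z^4.

The boundary map ∂_1: C_1 → C_0 sends each edge [p,q] (with p < q) to q − p.
The 4×4 boundary matrix has rank 3 and Smith normal form diag(1,1,1).

From H_k ≅ ker(∂_k) / im(∂_{k+1}) we obtain:

  H_0: rank C_0 − rank ∂_1 = 4 − 3 = 1, and the invariant factors of ∂_1 are all 1, so H_0 ≅ Z.
  H_1: rank ker ∂_1 − rank ∂_2 = (4 − 3) − 0 = 1, and there is no ∂_2, so H_1 ≅ Z.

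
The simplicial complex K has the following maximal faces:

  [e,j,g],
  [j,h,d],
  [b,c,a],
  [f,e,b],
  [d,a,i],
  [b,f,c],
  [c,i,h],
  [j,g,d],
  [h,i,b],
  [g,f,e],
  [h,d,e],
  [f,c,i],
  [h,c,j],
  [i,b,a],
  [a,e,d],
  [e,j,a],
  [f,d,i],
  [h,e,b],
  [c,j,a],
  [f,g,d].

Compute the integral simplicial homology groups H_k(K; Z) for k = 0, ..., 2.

Fix the vertex order a < b < c < d < e < f < g < h < i < j and write every simplex with vertices in increasing order. Then dim K = 2 and the simplices of K are:

  0-simplices (10): a, b, c, d, e, f, g, h, i, j
  1-simplices (30): ab, ac, ad, ae, ai, aj, bc, be, bf, bh, bi, cf, ch, ci, cj, de, df, dg, dh, di, dj, ef, eg, eh, ej, fg, fi, gj, hi, hj
  2-simplices (20): abc, abi, acj, ade, adi, aej, bcf, bef, beh, bhi, cfi, chi, chj, deh, dfg, dfi, dgj, dhj, efg, egj

Hence C_0 ≅ Z^10, C_1 ≅ Z^30, C_2 ≅ Z^20.

∂_1: C_1 → C_0 sends each edge [p,q] (with p < q) to q − p. For instance
  ∂fg = g − f.
The resulting 10×30 matrix has rank 9, and its Smith normal form has invariant factors (1,1,1,1,1,1,1,1,1).

Boundary ∂_2: C_2 → C_1 sends each 2-simplex [p,q,r] to [q,r] − [p,r] + [p,q]. For instance
  ∂dhj = hj − dj + dh,
  ∂efg = fg − eg + ef.
As a 30×20 matrix over Z this has rank 20, with invariant factors (1,1,1,1,1,1,1,1,1,1,1,1,1,1,1,1,1,1,1,2).

Computing H_k = (kernel of ∂_k) / (image of ∂_{k+1}):

  H_0: rank C_0 − rank ∂_1 = 10 − 9 = 1, and the invariant factors of ∂_1 are all 1, so H_0 = Z.
  H_1: rank ker ∂_1 − rank ∂_2 = (30 − 9) − 20 = 1, and ∂_2 has invariant factor 2 > 1, so H_1 = Z ⊕ Z/2Z.
  H_2: rank ker ∂_2 − rank ∂_3 = (20 − 20) − 0 = 0, and there is no ∂_3, so H_2 = 0.

H_0 = Z,  H_1 = Z ⊕ Z/2Z,  H_2 = 0.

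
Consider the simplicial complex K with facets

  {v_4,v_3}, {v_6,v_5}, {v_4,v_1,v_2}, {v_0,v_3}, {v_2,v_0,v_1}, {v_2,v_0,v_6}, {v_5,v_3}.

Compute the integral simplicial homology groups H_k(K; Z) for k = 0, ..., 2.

H_0 = Z,  H_1 = Z^2,  H_2 = 0.

We work with the vertex ordering v_0 < v_1 < v_2 < v_3 < v_4 < v_5 < v_6. The simplices of K, each written with vertices in increasing order, are:

  0-simplices (7): [v_0], [v_1], [v_2], [v_3], [v_4], [v_5], [v_6]
  1-simplices (11): [v_0,v_1], [v_0,v_2], [v_0,v_3], [v_0,v_6], [v_1,v_2], [v_1,v_4], [v_2,v_4], [v_2,v_6], [v_3,v_4], [v_3,v_5], [v_5,v_6]
  2-simplices (3): [v_0,v_1,v_2], [v_0,v_2,v_6], [v_1,v_2,v_4]

giving chain groups C_0 ≅ Z^7, C_1 ≅ Z^11, C_2 ≅ Z^3.

Boundary ∂_1: C_1 → C_0 maps an edge to its endpoints' difference, ∂[p,q] = q − p.
As a 7×11 matrix over Z this has rank 6, with invariant factors (1,1,1,1,1,1).

∂_2: C_2 → C_1 sends each 2-simplex [p,q,r] to [q,r] − [p,r] + [p,q]. For instance
  ∂[v_0,v_2,v_6] = [v_2,v_6] − [v_0,v_6] + [v_0,v_2],
  ∂[v_0,v_1,v_2] = [v_1,v_2] − [v_0,v_2] + [v_0,v_1].
As a 11×3 matrix over Z this has rank 3, with invariant factors (1,1,1).

Reading off H_k = ker ∂_k / im ∂_{k+1}:

  H_0: rank C_0 − rank ∂_1 = 7 − 6 = 1, and the invariant factors of ∂_1 are all 1, so H_0 ≅ Z.
  H_1: rank ker ∂_1 − rank ∂_2 = (11 − 6) − 3 = 2, and the invariant factors of ∂_2 are all 1, so H_1 ≅ Z^2.
  H_2: rank ker ∂_2 − rank ∂_3 = (3 − 3) − 0 = 0, and there is no ∂_3, so H_2 ≅ 0.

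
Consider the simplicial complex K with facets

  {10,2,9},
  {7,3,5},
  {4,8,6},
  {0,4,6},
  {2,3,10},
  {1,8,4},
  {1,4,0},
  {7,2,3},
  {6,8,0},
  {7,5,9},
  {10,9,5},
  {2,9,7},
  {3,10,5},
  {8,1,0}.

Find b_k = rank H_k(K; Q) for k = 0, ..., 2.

b_0 = 2, b_1 = 0, b_2 = 2.

K has 11 vertices, 21 edges, 14 triangles.
rank ∂_0 = 0, rank ∂_1 = 9 ⇒ b_0 = 11 − 0 − 9 = 2; all invariant factors of ∂_1 are 1 so no torsion. So H_0 ≅ Z^2.
rank ∂_1 = 9, rank ∂_2 = 12 ⇒ b_1 = 21 − 9 − 12 = 0; all invariant factors of ∂_2 are 1 so no torsion. So H_1 ≅ 0.
rank ∂_2 = 12, rank ∂_3 = 0 ⇒ b_2 = 14 − 12 − 0 = 2. So H_2 ≅ Z^2.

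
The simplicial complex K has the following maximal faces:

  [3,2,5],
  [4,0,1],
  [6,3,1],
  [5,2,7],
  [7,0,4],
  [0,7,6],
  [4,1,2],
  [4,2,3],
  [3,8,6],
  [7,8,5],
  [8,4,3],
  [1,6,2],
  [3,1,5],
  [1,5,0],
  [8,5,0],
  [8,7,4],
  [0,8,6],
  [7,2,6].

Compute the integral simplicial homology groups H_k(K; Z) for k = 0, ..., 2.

H_0 ≅ Z,  H_1 ≅ Z × Z/2,  H_2 = 0.

K has 9 vertices, 27 edges, 18 triangles.
rank ∂_0 = 0, rank ∂_1 = 8 ⇒ b_0 = 9 − 0 − 8 = 1; all invariant factors of ∂_1 are 1 so no torsion. So H_0 ≅ Z.
rank ∂_1 = 8, rank ∂_2 = 18 ⇒ b_1 = 27 − 8 − 18 = 1; ∂_2 has invariant factor(s) [2] giving torsion. So H_1 ≅ Z × Z/2.
rank ∂_2 = 18, rank ∂_3 = 0 ⇒ b_2 = 18 − 18 − 0 = 0. So H_2 ≅ 0.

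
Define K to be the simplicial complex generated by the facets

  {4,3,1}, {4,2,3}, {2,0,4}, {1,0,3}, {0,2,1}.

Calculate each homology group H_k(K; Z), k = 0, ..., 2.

H_0 = Z,  H_1 = Z,  H_2 = 0.

Take the total order 0 < 1 < 2 < 3 < 4 on the vertex set. Then K (dimension 2) consists of the simplices:

  0-simplices (5): [0], [1], [2], [3], [4]
  1-simplices (10): [0,1], [0,2], [0,3], [0,4], [1,2], [1,3], [1,4], [2,3], [2,4], [3,4]
  2-simplices (5): [0,1,2], [0,1,3], [0,2,4], [1,3,4], [2,3,4]

so the chain groups are C_0 ≅ Z^5, C_1 ≅ Z^10, C_2 ≅ Z^5.

The boundary map ∂_1: C_1 → C_0 is given by ∂[p,q] = [q] − [p]. For instance
  ∂[3,4] = [4] − [3].
This gives a 5×10 integer matrix of rank 4; reducing to Smith normal form yields diagonal entries (1,1,1,1).

Boundary ∂_2: C_2 → C_1 maps a triangle to the signed sum of its edges. For instance
  ∂[2,3,4] = [3,4] − [2,4] + [2,3],
  ∂[0,1,2] = [1,2] − [0,2] + [0,1].
The 10×5 boundary matrix has rank 5 and Smith normal form diag(1,1,1,1,1).

From H_k ≅ ker(∂_k) / im(∂_{k+1}) we obtain:

  H_0: rank C_0 − rank ∂_1 = 5 − 4 = 1, and the invariant factors of ∂_1 are all 1, so H_0 ≅ Z.
  H_1: rank ker ∂_1 − rank ∂_2 = (10 − 4) − 5 = 1, and the invariant factors of ∂_2 are all 1, so H_1 ≅ Z.
  H_2: rank ker ∂_2 − rank ∂_3 = (5 − 5) − 0 = 0, and there is no ∂_3, so H_2 ≅ 0.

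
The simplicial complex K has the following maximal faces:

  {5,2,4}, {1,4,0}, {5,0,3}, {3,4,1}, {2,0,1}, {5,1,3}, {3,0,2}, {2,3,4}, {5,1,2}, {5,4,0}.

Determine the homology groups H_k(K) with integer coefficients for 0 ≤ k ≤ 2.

K has 6 vertices, 15 edges, 10 triangles.
rank ∂_0 = 0, rank ∂_1 = 5 ⇒ b_0 = 6 − 0 − 5 = 1; all invariant factors of ∂_1 are 1 so no torsion. So H_0 = Z.
rank ∂_1 = 5, rank ∂_2 = 10 ⇒ b_1 = 15 − 5 − 10 = 0; ∂_2 has invariant factor(s) [2] giving torsion. So H_1 = Z/2.
rank ∂_2 = 10, rank ∂_3 = 0 ⇒ b_2 = 10 − 10 − 0 = 0. So H_2 = 0.

H_0 = Z,  H_1 = Z/2,  H_2 = 0.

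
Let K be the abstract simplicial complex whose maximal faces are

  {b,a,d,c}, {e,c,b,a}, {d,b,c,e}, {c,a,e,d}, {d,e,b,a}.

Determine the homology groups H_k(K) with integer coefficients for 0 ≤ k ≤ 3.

Order the vertices as a < b < c < d < e. Listing each simplex with vertices in this order, K has dimension 3 with simplices:

  0-simplices (5): a, b, c, d, e
  1-simplices (10): ab, ac, ad, ae, bc, bd, be, cd, ce, de
  2-simplices (10): abc, abd, abe, acd, ace, ade, bcd, bce, bde, cde
  3-simplices (5): abcd, abce, abde, acde, bcde

giving chain groups C_0 ≅ Z^5, C_1 ≅ Z^10, C_2 ≅ Z^10, C_3 ≅ Z^5.

The boundary map ∂_1: C_1 → C_0 is given by ∂[p,q] = [q] − [p]. For instance
  ∂ac = c − a.
As a 5×10 matrix over Z this has rank 4, with invariant factors (1,1,1,1).

Boundary ∂_2: C_2 → C_1 maps a triangle to the signed sum of its edges. For instance
  ∂ade = de − ae + ad,
  ∂ace = ce − ae + ac.
The 10×10 boundary matrix has rank 6 and Smith normal form diag(1,1,1,1,1,1).

Boundary ∂_3: C_3 → C_2 sends each 3-simplex σ to the alternating sum Σ_i (−1)^i (σ with its i-th vertex removed). For instance
  ∂abde = bde − ade + abe − abd,
  ∂abce = bce − ace + abe − abc.
The resulting 10×5 matrix has rank 4, and its Smith normal form has invariant factors (1,1,1,1).

Reading off H_k = ker ∂_k / im ∂_{k+1}:

  H_0: rank C_0 − rank ∂_1 = 5 − 4 = 1, and the invariant factors of ∂_1 are all 1, so H_0 = Z.
  H_1: rank ker ∂_1 − rank ∂_2 = (10 − 4) − 6 = 0, and the invariant factors of ∂_2 are all 1, so H_1 = 0.
  H_2: rank ker ∂_2 − rank ∂_3 = (10 − 6) − 4 = 0, and the invariant factors of ∂_3 are all 1, so H_2 = 0.
  H_3: rank ker ∂_3 − rank ∂_4 = (5 − 4) − 0 = 1, and there is no ∂_4, so H_3 = Z.

As a check, the Euler characteristic is 5 − 10 + 10 − 5 = 0, which agrees with 1 − 0 + 0 − 1 = 0.

H_0 = Z,  H_1 = 0,  H_2 = 0,  H_3 = Z.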